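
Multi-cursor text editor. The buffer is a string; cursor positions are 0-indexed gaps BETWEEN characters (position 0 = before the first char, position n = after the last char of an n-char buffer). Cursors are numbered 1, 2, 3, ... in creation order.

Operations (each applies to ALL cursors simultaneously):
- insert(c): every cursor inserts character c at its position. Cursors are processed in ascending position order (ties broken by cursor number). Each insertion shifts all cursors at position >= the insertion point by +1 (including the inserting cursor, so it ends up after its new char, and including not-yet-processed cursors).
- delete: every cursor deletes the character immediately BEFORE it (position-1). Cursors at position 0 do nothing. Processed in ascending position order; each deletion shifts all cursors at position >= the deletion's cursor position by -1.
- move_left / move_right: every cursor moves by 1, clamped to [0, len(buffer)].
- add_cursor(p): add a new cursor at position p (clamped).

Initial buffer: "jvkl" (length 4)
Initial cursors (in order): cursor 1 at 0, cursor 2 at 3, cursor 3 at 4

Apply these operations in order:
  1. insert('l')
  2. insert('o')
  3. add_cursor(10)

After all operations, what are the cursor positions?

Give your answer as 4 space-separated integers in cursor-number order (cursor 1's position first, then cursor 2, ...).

Answer: 2 7 10 10

Derivation:
After op 1 (insert('l')): buffer="ljvklll" (len 7), cursors c1@1 c2@5 c3@7, authorship 1...2.3
After op 2 (insert('o')): buffer="lojvklollo" (len 10), cursors c1@2 c2@7 c3@10, authorship 11...22.33
After op 3 (add_cursor(10)): buffer="lojvklollo" (len 10), cursors c1@2 c2@7 c3@10 c4@10, authorship 11...22.33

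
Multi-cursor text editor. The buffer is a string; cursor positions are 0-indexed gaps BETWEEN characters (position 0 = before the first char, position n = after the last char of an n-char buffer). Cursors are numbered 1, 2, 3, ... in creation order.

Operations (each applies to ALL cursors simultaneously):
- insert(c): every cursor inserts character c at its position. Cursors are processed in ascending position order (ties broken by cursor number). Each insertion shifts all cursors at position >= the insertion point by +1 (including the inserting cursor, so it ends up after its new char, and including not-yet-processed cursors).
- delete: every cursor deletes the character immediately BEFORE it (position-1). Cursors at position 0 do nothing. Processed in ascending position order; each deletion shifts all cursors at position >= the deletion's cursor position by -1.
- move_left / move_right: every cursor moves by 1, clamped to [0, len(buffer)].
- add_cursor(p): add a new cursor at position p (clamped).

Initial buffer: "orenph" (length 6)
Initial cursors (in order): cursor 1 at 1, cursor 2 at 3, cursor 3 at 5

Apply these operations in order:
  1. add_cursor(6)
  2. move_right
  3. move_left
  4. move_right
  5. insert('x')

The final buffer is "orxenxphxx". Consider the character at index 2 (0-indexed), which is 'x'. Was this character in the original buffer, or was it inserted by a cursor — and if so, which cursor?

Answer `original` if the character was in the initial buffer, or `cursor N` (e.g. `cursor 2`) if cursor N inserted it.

After op 1 (add_cursor(6)): buffer="orenph" (len 6), cursors c1@1 c2@3 c3@5 c4@6, authorship ......
After op 2 (move_right): buffer="orenph" (len 6), cursors c1@2 c2@4 c3@6 c4@6, authorship ......
After op 3 (move_left): buffer="orenph" (len 6), cursors c1@1 c2@3 c3@5 c4@5, authorship ......
After op 4 (move_right): buffer="orenph" (len 6), cursors c1@2 c2@4 c3@6 c4@6, authorship ......
After op 5 (insert('x')): buffer="orxenxphxx" (len 10), cursors c1@3 c2@6 c3@10 c4@10, authorship ..1..2..34
Authorship (.=original, N=cursor N): . . 1 . . 2 . . 3 4
Index 2: author = 1

Answer: cursor 1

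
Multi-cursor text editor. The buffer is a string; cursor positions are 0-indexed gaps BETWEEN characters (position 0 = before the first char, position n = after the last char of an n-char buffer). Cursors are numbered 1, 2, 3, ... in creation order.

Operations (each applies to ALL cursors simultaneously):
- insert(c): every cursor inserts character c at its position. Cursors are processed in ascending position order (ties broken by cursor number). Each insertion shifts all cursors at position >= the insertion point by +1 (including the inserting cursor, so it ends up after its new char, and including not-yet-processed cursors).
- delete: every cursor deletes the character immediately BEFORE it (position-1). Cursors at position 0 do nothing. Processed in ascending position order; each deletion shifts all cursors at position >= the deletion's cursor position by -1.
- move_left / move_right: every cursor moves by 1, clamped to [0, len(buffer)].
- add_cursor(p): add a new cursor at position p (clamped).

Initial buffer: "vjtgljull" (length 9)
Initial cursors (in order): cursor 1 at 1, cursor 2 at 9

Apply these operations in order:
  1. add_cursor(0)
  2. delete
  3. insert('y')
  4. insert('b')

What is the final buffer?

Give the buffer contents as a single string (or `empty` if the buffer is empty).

After op 1 (add_cursor(0)): buffer="vjtgljull" (len 9), cursors c3@0 c1@1 c2@9, authorship .........
After op 2 (delete): buffer="jtgljul" (len 7), cursors c1@0 c3@0 c2@7, authorship .......
After op 3 (insert('y')): buffer="yyjtgljuly" (len 10), cursors c1@2 c3@2 c2@10, authorship 13.......2
After op 4 (insert('b')): buffer="yybbjtgljulyb" (len 13), cursors c1@4 c3@4 c2@13, authorship 1313.......22

Answer: yybbjtgljulyb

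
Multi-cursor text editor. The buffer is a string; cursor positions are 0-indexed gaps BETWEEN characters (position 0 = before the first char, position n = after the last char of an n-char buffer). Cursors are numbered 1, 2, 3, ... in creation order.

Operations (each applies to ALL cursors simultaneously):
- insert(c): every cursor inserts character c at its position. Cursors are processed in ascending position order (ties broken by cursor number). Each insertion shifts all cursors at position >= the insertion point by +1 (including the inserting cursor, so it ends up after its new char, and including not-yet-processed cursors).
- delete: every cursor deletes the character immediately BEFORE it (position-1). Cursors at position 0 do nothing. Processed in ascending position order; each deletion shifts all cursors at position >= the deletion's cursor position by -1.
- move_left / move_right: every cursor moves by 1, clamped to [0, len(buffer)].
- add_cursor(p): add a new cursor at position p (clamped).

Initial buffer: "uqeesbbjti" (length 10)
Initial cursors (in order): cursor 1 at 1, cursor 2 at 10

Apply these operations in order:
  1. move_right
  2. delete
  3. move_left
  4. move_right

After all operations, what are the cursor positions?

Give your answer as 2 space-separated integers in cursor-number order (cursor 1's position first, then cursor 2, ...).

After op 1 (move_right): buffer="uqeesbbjti" (len 10), cursors c1@2 c2@10, authorship ..........
After op 2 (delete): buffer="ueesbbjt" (len 8), cursors c1@1 c2@8, authorship ........
After op 3 (move_left): buffer="ueesbbjt" (len 8), cursors c1@0 c2@7, authorship ........
After op 4 (move_right): buffer="ueesbbjt" (len 8), cursors c1@1 c2@8, authorship ........

Answer: 1 8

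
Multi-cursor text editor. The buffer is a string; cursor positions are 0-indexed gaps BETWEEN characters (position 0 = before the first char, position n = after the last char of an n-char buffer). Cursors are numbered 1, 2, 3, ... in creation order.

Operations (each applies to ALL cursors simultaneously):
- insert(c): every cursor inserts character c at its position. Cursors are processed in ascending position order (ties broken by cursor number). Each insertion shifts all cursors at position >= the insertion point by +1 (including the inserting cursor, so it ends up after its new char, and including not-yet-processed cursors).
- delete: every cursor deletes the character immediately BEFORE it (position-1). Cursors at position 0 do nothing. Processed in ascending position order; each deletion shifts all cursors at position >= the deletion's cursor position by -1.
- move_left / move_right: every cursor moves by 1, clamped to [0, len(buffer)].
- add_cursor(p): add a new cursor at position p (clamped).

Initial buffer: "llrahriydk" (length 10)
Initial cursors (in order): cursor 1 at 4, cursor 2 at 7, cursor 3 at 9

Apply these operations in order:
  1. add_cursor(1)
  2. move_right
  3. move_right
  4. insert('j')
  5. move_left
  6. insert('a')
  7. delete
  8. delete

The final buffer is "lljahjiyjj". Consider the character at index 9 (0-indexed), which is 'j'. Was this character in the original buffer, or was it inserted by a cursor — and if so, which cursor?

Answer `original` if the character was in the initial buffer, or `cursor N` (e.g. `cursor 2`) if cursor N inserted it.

After op 1 (add_cursor(1)): buffer="llrahriydk" (len 10), cursors c4@1 c1@4 c2@7 c3@9, authorship ..........
After op 2 (move_right): buffer="llrahriydk" (len 10), cursors c4@2 c1@5 c2@8 c3@10, authorship ..........
After op 3 (move_right): buffer="llrahriydk" (len 10), cursors c4@3 c1@6 c2@9 c3@10, authorship ..........
After op 4 (insert('j')): buffer="llrjahrjiydjkj" (len 14), cursors c4@4 c1@8 c2@12 c3@14, authorship ...4...1...2.3
After op 5 (move_left): buffer="llrjahrjiydjkj" (len 14), cursors c4@3 c1@7 c2@11 c3@13, authorship ...4...1...2.3
After op 6 (insert('a')): buffer="llrajahrajiydajkaj" (len 18), cursors c4@4 c1@9 c2@14 c3@17, authorship ...44...11...22.33
After op 7 (delete): buffer="llrjahrjiydjkj" (len 14), cursors c4@3 c1@7 c2@11 c3@13, authorship ...4...1...2.3
After op 8 (delete): buffer="lljahjiyjj" (len 10), cursors c4@2 c1@5 c2@8 c3@9, authorship ..4..1..23
Authorship (.=original, N=cursor N): . . 4 . . 1 . . 2 3
Index 9: author = 3

Answer: cursor 3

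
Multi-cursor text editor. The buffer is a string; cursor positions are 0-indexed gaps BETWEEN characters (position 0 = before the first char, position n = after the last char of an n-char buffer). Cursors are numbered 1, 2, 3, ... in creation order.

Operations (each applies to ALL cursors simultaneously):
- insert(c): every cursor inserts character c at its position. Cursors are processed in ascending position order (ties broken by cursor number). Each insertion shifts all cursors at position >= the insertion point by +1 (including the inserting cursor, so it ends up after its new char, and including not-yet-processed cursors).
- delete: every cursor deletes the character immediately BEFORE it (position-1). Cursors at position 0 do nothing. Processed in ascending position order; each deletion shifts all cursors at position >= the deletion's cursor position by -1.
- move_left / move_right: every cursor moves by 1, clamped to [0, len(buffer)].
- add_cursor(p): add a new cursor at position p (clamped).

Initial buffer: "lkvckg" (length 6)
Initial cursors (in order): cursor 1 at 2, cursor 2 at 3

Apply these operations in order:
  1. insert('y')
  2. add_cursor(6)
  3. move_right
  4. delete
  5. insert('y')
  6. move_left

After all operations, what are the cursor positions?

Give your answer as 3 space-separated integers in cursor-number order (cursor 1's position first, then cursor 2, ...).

Answer: 3 6 6

Derivation:
After op 1 (insert('y')): buffer="lkyvyckg" (len 8), cursors c1@3 c2@5, authorship ..1.2...
After op 2 (add_cursor(6)): buffer="lkyvyckg" (len 8), cursors c1@3 c2@5 c3@6, authorship ..1.2...
After op 3 (move_right): buffer="lkyvyckg" (len 8), cursors c1@4 c2@6 c3@7, authorship ..1.2...
After op 4 (delete): buffer="lkyyg" (len 5), cursors c1@3 c2@4 c3@4, authorship ..12.
After op 5 (insert('y')): buffer="lkyyyyyg" (len 8), cursors c1@4 c2@7 c3@7, authorship ..11223.
After op 6 (move_left): buffer="lkyyyyyg" (len 8), cursors c1@3 c2@6 c3@6, authorship ..11223.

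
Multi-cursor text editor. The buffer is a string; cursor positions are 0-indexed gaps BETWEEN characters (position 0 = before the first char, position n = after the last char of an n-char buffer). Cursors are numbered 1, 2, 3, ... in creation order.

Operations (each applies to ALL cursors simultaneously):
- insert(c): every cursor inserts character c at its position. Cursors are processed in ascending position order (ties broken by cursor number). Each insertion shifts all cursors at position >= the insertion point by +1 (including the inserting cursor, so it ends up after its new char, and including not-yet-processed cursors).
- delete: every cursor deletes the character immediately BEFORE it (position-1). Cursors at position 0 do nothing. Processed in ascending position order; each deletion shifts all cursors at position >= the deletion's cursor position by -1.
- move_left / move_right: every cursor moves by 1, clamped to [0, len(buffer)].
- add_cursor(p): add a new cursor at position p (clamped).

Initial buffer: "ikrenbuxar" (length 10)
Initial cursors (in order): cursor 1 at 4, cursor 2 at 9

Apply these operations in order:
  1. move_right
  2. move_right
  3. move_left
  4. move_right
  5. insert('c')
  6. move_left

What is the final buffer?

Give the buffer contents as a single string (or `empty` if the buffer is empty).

After op 1 (move_right): buffer="ikrenbuxar" (len 10), cursors c1@5 c2@10, authorship ..........
After op 2 (move_right): buffer="ikrenbuxar" (len 10), cursors c1@6 c2@10, authorship ..........
After op 3 (move_left): buffer="ikrenbuxar" (len 10), cursors c1@5 c2@9, authorship ..........
After op 4 (move_right): buffer="ikrenbuxar" (len 10), cursors c1@6 c2@10, authorship ..........
After op 5 (insert('c')): buffer="ikrenbcuxarc" (len 12), cursors c1@7 c2@12, authorship ......1....2
After op 6 (move_left): buffer="ikrenbcuxarc" (len 12), cursors c1@6 c2@11, authorship ......1....2

Answer: ikrenbcuxarc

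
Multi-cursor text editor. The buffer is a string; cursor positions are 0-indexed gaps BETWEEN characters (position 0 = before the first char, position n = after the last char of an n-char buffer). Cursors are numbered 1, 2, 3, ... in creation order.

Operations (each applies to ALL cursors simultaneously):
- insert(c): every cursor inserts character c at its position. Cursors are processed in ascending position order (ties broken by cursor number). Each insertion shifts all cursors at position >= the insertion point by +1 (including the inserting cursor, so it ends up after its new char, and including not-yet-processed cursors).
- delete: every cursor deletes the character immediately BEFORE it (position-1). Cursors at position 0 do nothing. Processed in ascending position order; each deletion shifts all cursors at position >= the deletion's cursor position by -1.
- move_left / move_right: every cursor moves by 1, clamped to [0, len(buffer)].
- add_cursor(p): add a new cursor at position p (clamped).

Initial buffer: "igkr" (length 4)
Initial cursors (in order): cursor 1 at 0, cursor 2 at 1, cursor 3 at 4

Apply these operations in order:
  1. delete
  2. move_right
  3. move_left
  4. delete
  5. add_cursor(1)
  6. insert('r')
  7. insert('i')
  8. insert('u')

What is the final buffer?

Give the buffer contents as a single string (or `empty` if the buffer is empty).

Answer: rrriiiuuukriu

Derivation:
After op 1 (delete): buffer="gk" (len 2), cursors c1@0 c2@0 c3@2, authorship ..
After op 2 (move_right): buffer="gk" (len 2), cursors c1@1 c2@1 c3@2, authorship ..
After op 3 (move_left): buffer="gk" (len 2), cursors c1@0 c2@0 c3@1, authorship ..
After op 4 (delete): buffer="k" (len 1), cursors c1@0 c2@0 c3@0, authorship .
After op 5 (add_cursor(1)): buffer="k" (len 1), cursors c1@0 c2@0 c3@0 c4@1, authorship .
After op 6 (insert('r')): buffer="rrrkr" (len 5), cursors c1@3 c2@3 c3@3 c4@5, authorship 123.4
After op 7 (insert('i')): buffer="rrriiikri" (len 9), cursors c1@6 c2@6 c3@6 c4@9, authorship 123123.44
After op 8 (insert('u')): buffer="rrriiiuuukriu" (len 13), cursors c1@9 c2@9 c3@9 c4@13, authorship 123123123.444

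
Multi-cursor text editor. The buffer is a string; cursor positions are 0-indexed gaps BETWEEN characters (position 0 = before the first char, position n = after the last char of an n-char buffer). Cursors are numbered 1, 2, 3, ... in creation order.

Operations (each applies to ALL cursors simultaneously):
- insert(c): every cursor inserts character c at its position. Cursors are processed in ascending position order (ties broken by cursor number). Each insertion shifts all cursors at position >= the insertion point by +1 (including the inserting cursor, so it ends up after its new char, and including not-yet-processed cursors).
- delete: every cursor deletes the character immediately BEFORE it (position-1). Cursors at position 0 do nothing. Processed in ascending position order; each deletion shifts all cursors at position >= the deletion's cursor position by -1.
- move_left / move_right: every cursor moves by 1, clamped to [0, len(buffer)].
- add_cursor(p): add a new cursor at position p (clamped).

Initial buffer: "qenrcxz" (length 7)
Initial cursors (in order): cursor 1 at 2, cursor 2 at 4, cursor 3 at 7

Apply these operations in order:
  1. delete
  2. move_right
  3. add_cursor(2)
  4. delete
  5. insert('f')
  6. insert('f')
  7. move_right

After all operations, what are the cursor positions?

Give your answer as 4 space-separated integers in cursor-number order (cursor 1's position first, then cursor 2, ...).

Answer: 8 8 8 8

Derivation:
After op 1 (delete): buffer="qncx" (len 4), cursors c1@1 c2@2 c3@4, authorship ....
After op 2 (move_right): buffer="qncx" (len 4), cursors c1@2 c2@3 c3@4, authorship ....
After op 3 (add_cursor(2)): buffer="qncx" (len 4), cursors c1@2 c4@2 c2@3 c3@4, authorship ....
After op 4 (delete): buffer="" (len 0), cursors c1@0 c2@0 c3@0 c4@0, authorship 
After op 5 (insert('f')): buffer="ffff" (len 4), cursors c1@4 c2@4 c3@4 c4@4, authorship 1234
After op 6 (insert('f')): buffer="ffffffff" (len 8), cursors c1@8 c2@8 c3@8 c4@8, authorship 12341234
After op 7 (move_right): buffer="ffffffff" (len 8), cursors c1@8 c2@8 c3@8 c4@8, authorship 12341234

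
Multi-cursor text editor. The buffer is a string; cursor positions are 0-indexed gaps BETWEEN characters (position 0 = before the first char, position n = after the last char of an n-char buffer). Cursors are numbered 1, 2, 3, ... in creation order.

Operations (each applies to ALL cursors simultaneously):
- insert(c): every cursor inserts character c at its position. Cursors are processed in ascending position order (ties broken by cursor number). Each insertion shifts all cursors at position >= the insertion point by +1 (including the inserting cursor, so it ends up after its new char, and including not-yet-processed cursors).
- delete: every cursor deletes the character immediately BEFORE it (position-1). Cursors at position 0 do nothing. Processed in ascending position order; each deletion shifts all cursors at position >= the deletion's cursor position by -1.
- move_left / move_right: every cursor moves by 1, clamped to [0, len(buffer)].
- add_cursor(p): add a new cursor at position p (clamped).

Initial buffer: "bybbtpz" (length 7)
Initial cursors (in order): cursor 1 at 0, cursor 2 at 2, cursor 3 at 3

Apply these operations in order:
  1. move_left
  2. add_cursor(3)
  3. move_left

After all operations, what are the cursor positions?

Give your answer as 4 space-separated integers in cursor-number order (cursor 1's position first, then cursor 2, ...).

Answer: 0 0 1 2

Derivation:
After op 1 (move_left): buffer="bybbtpz" (len 7), cursors c1@0 c2@1 c3@2, authorship .......
After op 2 (add_cursor(3)): buffer="bybbtpz" (len 7), cursors c1@0 c2@1 c3@2 c4@3, authorship .......
After op 3 (move_left): buffer="bybbtpz" (len 7), cursors c1@0 c2@0 c3@1 c4@2, authorship .......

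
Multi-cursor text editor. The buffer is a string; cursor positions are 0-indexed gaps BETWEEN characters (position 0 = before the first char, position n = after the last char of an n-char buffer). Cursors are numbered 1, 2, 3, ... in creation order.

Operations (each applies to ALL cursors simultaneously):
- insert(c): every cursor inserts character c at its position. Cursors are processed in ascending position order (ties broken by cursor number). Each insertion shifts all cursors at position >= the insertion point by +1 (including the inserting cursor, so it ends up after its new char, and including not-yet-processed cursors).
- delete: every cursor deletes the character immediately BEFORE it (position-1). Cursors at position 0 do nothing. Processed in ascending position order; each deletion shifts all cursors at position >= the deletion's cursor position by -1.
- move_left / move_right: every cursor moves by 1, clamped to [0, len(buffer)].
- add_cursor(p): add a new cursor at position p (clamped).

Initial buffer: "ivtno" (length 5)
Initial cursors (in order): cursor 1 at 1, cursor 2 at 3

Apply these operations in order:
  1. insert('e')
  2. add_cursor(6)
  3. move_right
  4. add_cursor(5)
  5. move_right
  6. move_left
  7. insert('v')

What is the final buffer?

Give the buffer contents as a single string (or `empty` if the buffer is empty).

Answer: ievvtevnvvo

Derivation:
After op 1 (insert('e')): buffer="ievteno" (len 7), cursors c1@2 c2@5, authorship .1..2..
After op 2 (add_cursor(6)): buffer="ievteno" (len 7), cursors c1@2 c2@5 c3@6, authorship .1..2..
After op 3 (move_right): buffer="ievteno" (len 7), cursors c1@3 c2@6 c3@7, authorship .1..2..
After op 4 (add_cursor(5)): buffer="ievteno" (len 7), cursors c1@3 c4@5 c2@6 c3@7, authorship .1..2..
After op 5 (move_right): buffer="ievteno" (len 7), cursors c1@4 c4@6 c2@7 c3@7, authorship .1..2..
After op 6 (move_left): buffer="ievteno" (len 7), cursors c1@3 c4@5 c2@6 c3@6, authorship .1..2..
After op 7 (insert('v')): buffer="ievvtevnvvo" (len 11), cursors c1@4 c4@7 c2@10 c3@10, authorship .1.1.24.23.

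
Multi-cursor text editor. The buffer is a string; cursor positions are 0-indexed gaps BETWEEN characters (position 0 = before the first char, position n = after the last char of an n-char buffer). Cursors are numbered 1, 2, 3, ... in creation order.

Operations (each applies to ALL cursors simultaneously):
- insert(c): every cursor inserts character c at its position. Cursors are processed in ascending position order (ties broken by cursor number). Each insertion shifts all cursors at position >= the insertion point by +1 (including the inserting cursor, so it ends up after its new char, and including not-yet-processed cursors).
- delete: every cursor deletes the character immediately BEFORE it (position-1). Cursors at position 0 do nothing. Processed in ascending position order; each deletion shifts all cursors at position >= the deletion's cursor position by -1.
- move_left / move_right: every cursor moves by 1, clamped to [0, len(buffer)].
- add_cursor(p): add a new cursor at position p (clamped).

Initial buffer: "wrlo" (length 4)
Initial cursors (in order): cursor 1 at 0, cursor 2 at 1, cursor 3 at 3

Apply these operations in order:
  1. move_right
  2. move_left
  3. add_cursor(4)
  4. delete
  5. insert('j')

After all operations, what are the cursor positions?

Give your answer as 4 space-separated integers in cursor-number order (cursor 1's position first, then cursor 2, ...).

Answer: 2 2 5 5

Derivation:
After op 1 (move_right): buffer="wrlo" (len 4), cursors c1@1 c2@2 c3@4, authorship ....
After op 2 (move_left): buffer="wrlo" (len 4), cursors c1@0 c2@1 c3@3, authorship ....
After op 3 (add_cursor(4)): buffer="wrlo" (len 4), cursors c1@0 c2@1 c3@3 c4@4, authorship ....
After op 4 (delete): buffer="r" (len 1), cursors c1@0 c2@0 c3@1 c4@1, authorship .
After op 5 (insert('j')): buffer="jjrjj" (len 5), cursors c1@2 c2@2 c3@5 c4@5, authorship 12.34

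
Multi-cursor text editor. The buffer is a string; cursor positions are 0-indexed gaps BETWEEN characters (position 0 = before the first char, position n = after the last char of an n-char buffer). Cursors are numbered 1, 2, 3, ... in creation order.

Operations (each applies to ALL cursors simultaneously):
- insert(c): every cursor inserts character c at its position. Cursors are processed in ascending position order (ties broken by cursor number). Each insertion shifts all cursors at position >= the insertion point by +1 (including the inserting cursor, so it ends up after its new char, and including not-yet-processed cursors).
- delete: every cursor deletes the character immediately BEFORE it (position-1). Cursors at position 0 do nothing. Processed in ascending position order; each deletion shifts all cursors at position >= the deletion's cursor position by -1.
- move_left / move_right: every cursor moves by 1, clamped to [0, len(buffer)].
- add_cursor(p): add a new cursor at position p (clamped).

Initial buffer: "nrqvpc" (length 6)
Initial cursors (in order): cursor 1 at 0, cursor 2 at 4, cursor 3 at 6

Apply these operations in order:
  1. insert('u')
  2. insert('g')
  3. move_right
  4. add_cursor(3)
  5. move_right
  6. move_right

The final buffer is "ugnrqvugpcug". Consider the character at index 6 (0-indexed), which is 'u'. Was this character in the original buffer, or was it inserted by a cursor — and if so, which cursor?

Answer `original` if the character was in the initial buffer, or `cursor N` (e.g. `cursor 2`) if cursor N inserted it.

After op 1 (insert('u')): buffer="unrqvupcu" (len 9), cursors c1@1 c2@6 c3@9, authorship 1....2..3
After op 2 (insert('g')): buffer="ugnrqvugpcug" (len 12), cursors c1@2 c2@8 c3@12, authorship 11....22..33
After op 3 (move_right): buffer="ugnrqvugpcug" (len 12), cursors c1@3 c2@9 c3@12, authorship 11....22..33
After op 4 (add_cursor(3)): buffer="ugnrqvugpcug" (len 12), cursors c1@3 c4@3 c2@9 c3@12, authorship 11....22..33
After op 5 (move_right): buffer="ugnrqvugpcug" (len 12), cursors c1@4 c4@4 c2@10 c3@12, authorship 11....22..33
After op 6 (move_right): buffer="ugnrqvugpcug" (len 12), cursors c1@5 c4@5 c2@11 c3@12, authorship 11....22..33
Authorship (.=original, N=cursor N): 1 1 . . . . 2 2 . . 3 3
Index 6: author = 2

Answer: cursor 2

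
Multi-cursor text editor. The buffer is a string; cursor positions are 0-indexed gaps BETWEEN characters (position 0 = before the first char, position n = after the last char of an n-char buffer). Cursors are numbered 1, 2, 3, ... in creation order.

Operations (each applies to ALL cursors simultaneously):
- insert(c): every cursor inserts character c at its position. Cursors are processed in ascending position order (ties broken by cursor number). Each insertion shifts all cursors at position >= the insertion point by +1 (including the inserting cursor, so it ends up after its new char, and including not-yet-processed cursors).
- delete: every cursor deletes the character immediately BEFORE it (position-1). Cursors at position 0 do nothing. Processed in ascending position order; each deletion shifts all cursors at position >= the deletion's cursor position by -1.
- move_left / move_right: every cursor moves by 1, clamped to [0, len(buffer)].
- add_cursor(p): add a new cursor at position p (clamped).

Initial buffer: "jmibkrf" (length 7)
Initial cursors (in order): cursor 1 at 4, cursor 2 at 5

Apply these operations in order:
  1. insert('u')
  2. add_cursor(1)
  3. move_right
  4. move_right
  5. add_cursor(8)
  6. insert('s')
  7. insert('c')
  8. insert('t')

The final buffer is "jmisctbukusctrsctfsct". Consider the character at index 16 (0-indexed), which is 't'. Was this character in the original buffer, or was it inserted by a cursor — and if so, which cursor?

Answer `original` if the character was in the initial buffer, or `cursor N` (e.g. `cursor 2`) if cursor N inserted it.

Answer: cursor 4

Derivation:
After op 1 (insert('u')): buffer="jmibukurf" (len 9), cursors c1@5 c2@7, authorship ....1.2..
After op 2 (add_cursor(1)): buffer="jmibukurf" (len 9), cursors c3@1 c1@5 c2@7, authorship ....1.2..
After op 3 (move_right): buffer="jmibukurf" (len 9), cursors c3@2 c1@6 c2@8, authorship ....1.2..
After op 4 (move_right): buffer="jmibukurf" (len 9), cursors c3@3 c1@7 c2@9, authorship ....1.2..
After op 5 (add_cursor(8)): buffer="jmibukurf" (len 9), cursors c3@3 c1@7 c4@8 c2@9, authorship ....1.2..
After op 6 (insert('s')): buffer="jmisbukusrsfs" (len 13), cursors c3@4 c1@9 c4@11 c2@13, authorship ...3.1.21.4.2
After op 7 (insert('c')): buffer="jmiscbukuscrscfsc" (len 17), cursors c3@5 c1@11 c4@14 c2@17, authorship ...33.1.211.44.22
After op 8 (insert('t')): buffer="jmisctbukusctrsctfsct" (len 21), cursors c3@6 c1@13 c4@17 c2@21, authorship ...333.1.2111.444.222
Authorship (.=original, N=cursor N): . . . 3 3 3 . 1 . 2 1 1 1 . 4 4 4 . 2 2 2
Index 16: author = 4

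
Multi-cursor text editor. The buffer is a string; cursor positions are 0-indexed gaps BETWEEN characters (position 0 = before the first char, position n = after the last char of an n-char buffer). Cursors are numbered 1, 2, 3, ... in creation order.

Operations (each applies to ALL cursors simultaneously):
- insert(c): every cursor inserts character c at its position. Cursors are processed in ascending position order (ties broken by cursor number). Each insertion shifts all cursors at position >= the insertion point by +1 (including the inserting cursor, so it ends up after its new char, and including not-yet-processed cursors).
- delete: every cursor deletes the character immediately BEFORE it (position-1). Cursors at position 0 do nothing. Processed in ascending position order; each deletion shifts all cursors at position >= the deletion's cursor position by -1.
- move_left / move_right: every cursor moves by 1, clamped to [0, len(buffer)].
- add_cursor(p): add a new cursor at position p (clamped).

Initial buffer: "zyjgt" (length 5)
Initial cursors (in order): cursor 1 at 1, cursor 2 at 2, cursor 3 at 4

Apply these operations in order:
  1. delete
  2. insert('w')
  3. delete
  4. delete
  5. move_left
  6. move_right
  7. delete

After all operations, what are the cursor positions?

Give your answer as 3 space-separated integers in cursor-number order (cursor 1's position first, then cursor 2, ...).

Answer: 0 0 0

Derivation:
After op 1 (delete): buffer="jt" (len 2), cursors c1@0 c2@0 c3@1, authorship ..
After op 2 (insert('w')): buffer="wwjwt" (len 5), cursors c1@2 c2@2 c3@4, authorship 12.3.
After op 3 (delete): buffer="jt" (len 2), cursors c1@0 c2@0 c3@1, authorship ..
After op 4 (delete): buffer="t" (len 1), cursors c1@0 c2@0 c3@0, authorship .
After op 5 (move_left): buffer="t" (len 1), cursors c1@0 c2@0 c3@0, authorship .
After op 6 (move_right): buffer="t" (len 1), cursors c1@1 c2@1 c3@1, authorship .
After op 7 (delete): buffer="" (len 0), cursors c1@0 c2@0 c3@0, authorship 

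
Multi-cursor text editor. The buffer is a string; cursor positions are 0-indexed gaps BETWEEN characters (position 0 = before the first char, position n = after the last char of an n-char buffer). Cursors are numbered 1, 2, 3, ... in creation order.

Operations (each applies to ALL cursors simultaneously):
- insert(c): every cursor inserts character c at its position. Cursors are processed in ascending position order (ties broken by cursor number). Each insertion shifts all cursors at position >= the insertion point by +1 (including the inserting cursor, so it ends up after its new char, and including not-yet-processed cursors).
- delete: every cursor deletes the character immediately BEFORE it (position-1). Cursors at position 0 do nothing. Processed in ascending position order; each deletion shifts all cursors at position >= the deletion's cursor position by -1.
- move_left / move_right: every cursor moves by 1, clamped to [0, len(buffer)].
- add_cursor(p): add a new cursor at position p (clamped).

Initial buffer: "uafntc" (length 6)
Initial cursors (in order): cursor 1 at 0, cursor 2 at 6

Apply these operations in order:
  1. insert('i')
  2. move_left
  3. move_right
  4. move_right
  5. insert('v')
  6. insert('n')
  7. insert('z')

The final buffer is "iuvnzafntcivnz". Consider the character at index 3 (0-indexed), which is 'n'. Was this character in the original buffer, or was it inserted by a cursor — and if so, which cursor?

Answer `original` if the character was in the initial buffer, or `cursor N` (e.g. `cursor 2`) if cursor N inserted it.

After op 1 (insert('i')): buffer="iuafntci" (len 8), cursors c1@1 c2@8, authorship 1......2
After op 2 (move_left): buffer="iuafntci" (len 8), cursors c1@0 c2@7, authorship 1......2
After op 3 (move_right): buffer="iuafntci" (len 8), cursors c1@1 c2@8, authorship 1......2
After op 4 (move_right): buffer="iuafntci" (len 8), cursors c1@2 c2@8, authorship 1......2
After op 5 (insert('v')): buffer="iuvafntciv" (len 10), cursors c1@3 c2@10, authorship 1.1.....22
After op 6 (insert('n')): buffer="iuvnafntcivn" (len 12), cursors c1@4 c2@12, authorship 1.11.....222
After op 7 (insert('z')): buffer="iuvnzafntcivnz" (len 14), cursors c1@5 c2@14, authorship 1.111.....2222
Authorship (.=original, N=cursor N): 1 . 1 1 1 . . . . . 2 2 2 2
Index 3: author = 1

Answer: cursor 1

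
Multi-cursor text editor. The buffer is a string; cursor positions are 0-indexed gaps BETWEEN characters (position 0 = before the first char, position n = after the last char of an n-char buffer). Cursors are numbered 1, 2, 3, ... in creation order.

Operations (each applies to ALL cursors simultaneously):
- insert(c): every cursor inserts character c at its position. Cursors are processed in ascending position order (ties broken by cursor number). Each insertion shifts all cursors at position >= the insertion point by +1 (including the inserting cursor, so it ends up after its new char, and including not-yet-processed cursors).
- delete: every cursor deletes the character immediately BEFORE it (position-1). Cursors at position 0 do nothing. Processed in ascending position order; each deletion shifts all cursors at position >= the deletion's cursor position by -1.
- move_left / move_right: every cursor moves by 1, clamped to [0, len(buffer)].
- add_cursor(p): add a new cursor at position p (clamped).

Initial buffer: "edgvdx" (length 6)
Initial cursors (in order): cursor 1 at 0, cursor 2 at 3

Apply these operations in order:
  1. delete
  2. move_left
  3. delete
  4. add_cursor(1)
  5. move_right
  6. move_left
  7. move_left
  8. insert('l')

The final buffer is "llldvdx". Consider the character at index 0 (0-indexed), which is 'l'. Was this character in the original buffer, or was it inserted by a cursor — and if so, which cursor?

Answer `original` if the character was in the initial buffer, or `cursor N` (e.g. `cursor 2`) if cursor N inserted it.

After op 1 (delete): buffer="edvdx" (len 5), cursors c1@0 c2@2, authorship .....
After op 2 (move_left): buffer="edvdx" (len 5), cursors c1@0 c2@1, authorship .....
After op 3 (delete): buffer="dvdx" (len 4), cursors c1@0 c2@0, authorship ....
After op 4 (add_cursor(1)): buffer="dvdx" (len 4), cursors c1@0 c2@0 c3@1, authorship ....
After op 5 (move_right): buffer="dvdx" (len 4), cursors c1@1 c2@1 c3@2, authorship ....
After op 6 (move_left): buffer="dvdx" (len 4), cursors c1@0 c2@0 c3@1, authorship ....
After op 7 (move_left): buffer="dvdx" (len 4), cursors c1@0 c2@0 c3@0, authorship ....
After op 8 (insert('l')): buffer="llldvdx" (len 7), cursors c1@3 c2@3 c3@3, authorship 123....
Authorship (.=original, N=cursor N): 1 2 3 . . . .
Index 0: author = 1

Answer: cursor 1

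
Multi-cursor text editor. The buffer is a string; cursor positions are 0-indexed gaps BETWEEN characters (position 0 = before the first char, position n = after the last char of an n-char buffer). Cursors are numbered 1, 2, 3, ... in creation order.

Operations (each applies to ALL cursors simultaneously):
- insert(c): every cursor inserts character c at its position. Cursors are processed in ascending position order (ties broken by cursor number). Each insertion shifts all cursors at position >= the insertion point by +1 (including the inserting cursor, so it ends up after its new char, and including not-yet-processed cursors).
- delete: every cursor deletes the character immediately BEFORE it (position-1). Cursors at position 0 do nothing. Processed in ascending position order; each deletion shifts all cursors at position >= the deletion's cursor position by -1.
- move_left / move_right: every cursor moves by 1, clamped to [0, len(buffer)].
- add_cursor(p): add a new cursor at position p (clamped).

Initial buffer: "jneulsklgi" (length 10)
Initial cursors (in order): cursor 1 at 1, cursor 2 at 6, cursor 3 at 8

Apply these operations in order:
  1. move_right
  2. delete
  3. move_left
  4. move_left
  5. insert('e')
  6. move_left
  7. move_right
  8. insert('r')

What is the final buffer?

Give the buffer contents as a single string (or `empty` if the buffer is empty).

After op 1 (move_right): buffer="jneulsklgi" (len 10), cursors c1@2 c2@7 c3@9, authorship ..........
After op 2 (delete): buffer="jeulsli" (len 7), cursors c1@1 c2@5 c3@6, authorship .......
After op 3 (move_left): buffer="jeulsli" (len 7), cursors c1@0 c2@4 c3@5, authorship .......
After op 4 (move_left): buffer="jeulsli" (len 7), cursors c1@0 c2@3 c3@4, authorship .......
After op 5 (insert('e')): buffer="ejeuelesli" (len 10), cursors c1@1 c2@5 c3@7, authorship 1...2.3...
After op 6 (move_left): buffer="ejeuelesli" (len 10), cursors c1@0 c2@4 c3@6, authorship 1...2.3...
After op 7 (move_right): buffer="ejeuelesli" (len 10), cursors c1@1 c2@5 c3@7, authorship 1...2.3...
After op 8 (insert('r')): buffer="erjeuerlersli" (len 13), cursors c1@2 c2@7 c3@10, authorship 11...22.33...

Answer: erjeuerlersli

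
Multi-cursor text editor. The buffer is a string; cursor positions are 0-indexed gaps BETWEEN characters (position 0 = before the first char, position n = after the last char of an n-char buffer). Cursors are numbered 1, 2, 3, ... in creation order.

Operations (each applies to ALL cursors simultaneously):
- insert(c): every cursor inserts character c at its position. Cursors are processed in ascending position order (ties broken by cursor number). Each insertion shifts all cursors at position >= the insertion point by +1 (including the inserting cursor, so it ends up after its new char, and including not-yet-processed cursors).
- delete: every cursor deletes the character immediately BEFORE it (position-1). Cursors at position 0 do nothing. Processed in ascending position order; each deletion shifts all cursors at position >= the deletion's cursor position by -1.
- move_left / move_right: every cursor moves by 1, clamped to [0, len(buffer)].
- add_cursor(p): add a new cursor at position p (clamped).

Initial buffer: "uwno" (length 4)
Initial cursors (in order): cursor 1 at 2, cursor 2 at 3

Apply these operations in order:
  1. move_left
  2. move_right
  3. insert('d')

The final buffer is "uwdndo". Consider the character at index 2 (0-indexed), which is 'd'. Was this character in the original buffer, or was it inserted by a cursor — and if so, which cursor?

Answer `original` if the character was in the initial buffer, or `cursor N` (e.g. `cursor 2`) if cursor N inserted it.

Answer: cursor 1

Derivation:
After op 1 (move_left): buffer="uwno" (len 4), cursors c1@1 c2@2, authorship ....
After op 2 (move_right): buffer="uwno" (len 4), cursors c1@2 c2@3, authorship ....
After op 3 (insert('d')): buffer="uwdndo" (len 6), cursors c1@3 c2@5, authorship ..1.2.
Authorship (.=original, N=cursor N): . . 1 . 2 .
Index 2: author = 1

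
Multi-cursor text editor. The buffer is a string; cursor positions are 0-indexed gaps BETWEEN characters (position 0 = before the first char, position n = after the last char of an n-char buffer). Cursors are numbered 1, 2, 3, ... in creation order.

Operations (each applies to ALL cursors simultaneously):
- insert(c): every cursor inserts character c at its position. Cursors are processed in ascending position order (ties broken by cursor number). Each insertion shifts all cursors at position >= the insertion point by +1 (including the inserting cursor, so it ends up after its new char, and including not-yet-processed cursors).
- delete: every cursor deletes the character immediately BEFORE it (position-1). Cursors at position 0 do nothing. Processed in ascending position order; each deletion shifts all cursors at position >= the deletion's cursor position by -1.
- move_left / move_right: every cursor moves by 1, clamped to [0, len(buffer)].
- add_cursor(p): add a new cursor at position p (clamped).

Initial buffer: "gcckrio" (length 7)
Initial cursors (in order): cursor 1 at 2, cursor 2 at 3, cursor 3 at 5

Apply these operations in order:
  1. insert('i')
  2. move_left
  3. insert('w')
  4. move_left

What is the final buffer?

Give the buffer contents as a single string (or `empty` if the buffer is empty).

Answer: gcwicwikrwiio

Derivation:
After op 1 (insert('i')): buffer="gcicikriio" (len 10), cursors c1@3 c2@5 c3@8, authorship ..1.2..3..
After op 2 (move_left): buffer="gcicikriio" (len 10), cursors c1@2 c2@4 c3@7, authorship ..1.2..3..
After op 3 (insert('w')): buffer="gcwicwikrwiio" (len 13), cursors c1@3 c2@6 c3@10, authorship ..11.22..33..
After op 4 (move_left): buffer="gcwicwikrwiio" (len 13), cursors c1@2 c2@5 c3@9, authorship ..11.22..33..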